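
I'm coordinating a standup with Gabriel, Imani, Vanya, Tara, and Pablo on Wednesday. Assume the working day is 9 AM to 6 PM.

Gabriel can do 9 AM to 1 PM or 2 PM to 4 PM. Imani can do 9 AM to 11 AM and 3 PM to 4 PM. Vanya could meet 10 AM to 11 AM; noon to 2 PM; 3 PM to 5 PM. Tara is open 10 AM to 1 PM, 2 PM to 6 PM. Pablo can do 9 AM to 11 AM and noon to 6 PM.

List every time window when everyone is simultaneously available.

Gabriel ∩ Imani: 09:00-11:00, 15:00-16:00.
Gabriel ∩ Imani ∩ Vanya: 10:00-11:00, 15:00-16:00.
Gabriel ∩ Imani ∩ Vanya ∩ Tara: 10:00-11:00, 15:00-16:00.
Gabriel ∩ Imani ∩ Vanya ∩ Tara ∩ Pablo: 10:00-11:00, 15:00-16:00.
Those are the intersection windows.

10:00-11:00, 15:00-16:00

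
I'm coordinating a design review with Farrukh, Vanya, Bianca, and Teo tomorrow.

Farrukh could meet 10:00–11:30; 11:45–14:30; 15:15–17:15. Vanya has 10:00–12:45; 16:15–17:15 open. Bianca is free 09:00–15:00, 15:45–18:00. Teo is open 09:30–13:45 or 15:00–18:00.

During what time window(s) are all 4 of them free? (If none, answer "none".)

10:00-11:30, 11:45-12:45, 16:15-17:15

Farrukh ∩ Vanya: 10:00-11:30, 11:45-12:45, 16:15-17:15.
Farrukh ∩ Vanya ∩ Bianca: 10:00-11:30, 11:45-12:45, 16:15-17:15.
Farrukh ∩ Vanya ∩ Bianca ∩ Teo: 10:00-11:30, 11:45-12:45, 16:15-17:15.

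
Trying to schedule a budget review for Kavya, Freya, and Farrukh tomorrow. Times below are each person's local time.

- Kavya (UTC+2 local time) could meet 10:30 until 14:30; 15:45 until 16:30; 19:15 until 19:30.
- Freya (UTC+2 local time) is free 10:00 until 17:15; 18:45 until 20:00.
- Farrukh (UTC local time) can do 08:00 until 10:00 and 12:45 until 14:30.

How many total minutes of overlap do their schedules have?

135

Kavya in UTC: 08:30-12:30, 13:45-14:30, 17:15-17:30 (subtract 2h to convert from UTC+2).
Freya in UTC: 08:00-15:15, 16:45-18:00 (subtract 2h to convert from UTC+2).
Farrukh in UTC: 08:00-10:00, 12:45-14:30.
Kavya ∩ Freya: 08:30-12:30, 13:45-14:30, 17:15-17:30.
Kavya ∩ Freya ∩ Farrukh: 08:30-10:00, 13:45-14:30.
Those are the intersection windows.
Summing the common windows: 90 + 45 = 135 minutes.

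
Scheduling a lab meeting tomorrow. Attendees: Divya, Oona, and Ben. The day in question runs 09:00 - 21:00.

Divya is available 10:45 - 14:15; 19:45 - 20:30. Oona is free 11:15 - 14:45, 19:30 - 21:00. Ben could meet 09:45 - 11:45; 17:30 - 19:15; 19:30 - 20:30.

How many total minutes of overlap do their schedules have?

Divya ∩ Oona: 11:15-14:15, 19:45-20:30.
Divya ∩ Oona ∩ Ben: 11:15-11:45, 19:45-20:30.
Summing the common windows: 30 + 45 = 75 minutes.

75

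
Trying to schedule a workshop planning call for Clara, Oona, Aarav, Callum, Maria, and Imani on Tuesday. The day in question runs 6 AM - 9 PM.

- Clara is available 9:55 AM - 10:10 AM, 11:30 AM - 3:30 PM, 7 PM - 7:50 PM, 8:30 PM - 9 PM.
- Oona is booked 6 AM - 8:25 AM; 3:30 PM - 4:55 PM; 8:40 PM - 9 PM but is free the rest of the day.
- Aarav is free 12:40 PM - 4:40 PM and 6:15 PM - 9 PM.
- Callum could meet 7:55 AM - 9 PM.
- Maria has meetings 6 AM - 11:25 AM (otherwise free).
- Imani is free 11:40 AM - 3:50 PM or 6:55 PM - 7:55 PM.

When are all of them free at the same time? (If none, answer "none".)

12:40-15:30, 19:00-19:50

Clara free: 09:55-10:10, 11:30-15:30, 19:00-19:50, 20:30-21:00.
Oona free: 08:25-15:30, 16:55-20:40 (invert busy blocks within the working day).
Aarav free: 12:40-16:40, 18:15-21:00.
Callum free: 07:55-21:00.
Maria free: 11:25-21:00 (invert busy blocks within the working day).
Imani free: 11:40-15:50, 18:55-19:55.
Clara ∩ Oona: 09:55-10:10, 11:30-15:30, 19:00-19:50, 20:30-20:40.
Clara ∩ Oona ∩ Aarav: 12:40-15:30, 19:00-19:50, 20:30-20:40.
Clara ∩ Oona ∩ Aarav ∩ Callum: 12:40-15:30, 19:00-19:50, 20:30-20:40.
Clara ∩ Oona ∩ Aarav ∩ Callum ∩ Maria: 12:40-15:30, 19:00-19:50, 20:30-20:40.
Clara ∩ Oona ∩ Aarav ∩ Callum ∩ Maria ∩ Imani: 12:40-15:30, 19:00-19:50.
Those are the intersection windows.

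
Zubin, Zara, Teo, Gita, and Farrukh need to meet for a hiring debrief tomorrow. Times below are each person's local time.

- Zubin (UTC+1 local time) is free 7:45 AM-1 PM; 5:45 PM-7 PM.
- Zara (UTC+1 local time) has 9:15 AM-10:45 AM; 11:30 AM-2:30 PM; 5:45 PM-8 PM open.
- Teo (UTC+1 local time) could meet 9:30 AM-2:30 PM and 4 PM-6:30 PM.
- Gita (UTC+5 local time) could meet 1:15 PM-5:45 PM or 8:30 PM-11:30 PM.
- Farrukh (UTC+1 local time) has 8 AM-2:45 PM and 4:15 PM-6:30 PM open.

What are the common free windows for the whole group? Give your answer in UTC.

08:30-09:45, 10:30-12:00, 16:45-17:30

Zubin in UTC: 06:45-12:00, 16:45-18:00 (subtract 1h to convert from UTC+1).
Zara in UTC: 08:15-09:45, 10:30-13:30, 16:45-19:00 (subtract 1h to convert from UTC+1).
Teo in UTC: 08:30-13:30, 15:00-17:30 (subtract 1h to convert from UTC+1).
Gita in UTC: 08:15-12:45, 15:30-18:30 (subtract 5h to convert from UTC+5).
Farrukh in UTC: 07:00-13:45, 15:15-17:30 (subtract 1h to convert from UTC+1).
Zubin ∩ Zara: 08:15-09:45, 10:30-12:00, 16:45-18:00.
Zubin ∩ Zara ∩ Teo: 08:30-09:45, 10:30-12:00, 16:45-17:30.
Zubin ∩ Zara ∩ Teo ∩ Gita: 08:30-09:45, 10:30-12:00, 16:45-17:30.
Zubin ∩ Zara ∩ Teo ∩ Gita ∩ Farrukh: 08:30-09:45, 10:30-12:00, 16:45-17:30.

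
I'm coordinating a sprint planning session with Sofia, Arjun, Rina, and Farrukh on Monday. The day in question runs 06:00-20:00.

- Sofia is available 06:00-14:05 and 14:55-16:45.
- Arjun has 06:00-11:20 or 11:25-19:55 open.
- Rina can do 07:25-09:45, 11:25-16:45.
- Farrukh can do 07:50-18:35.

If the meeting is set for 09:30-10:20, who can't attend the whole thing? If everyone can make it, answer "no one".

Rina

Sofia: free for 09:30-10:20. Arjun: free for 09:30-10:20. Rina: not fully free for 09:30-10:20. Farrukh: free for 09:30-10:20.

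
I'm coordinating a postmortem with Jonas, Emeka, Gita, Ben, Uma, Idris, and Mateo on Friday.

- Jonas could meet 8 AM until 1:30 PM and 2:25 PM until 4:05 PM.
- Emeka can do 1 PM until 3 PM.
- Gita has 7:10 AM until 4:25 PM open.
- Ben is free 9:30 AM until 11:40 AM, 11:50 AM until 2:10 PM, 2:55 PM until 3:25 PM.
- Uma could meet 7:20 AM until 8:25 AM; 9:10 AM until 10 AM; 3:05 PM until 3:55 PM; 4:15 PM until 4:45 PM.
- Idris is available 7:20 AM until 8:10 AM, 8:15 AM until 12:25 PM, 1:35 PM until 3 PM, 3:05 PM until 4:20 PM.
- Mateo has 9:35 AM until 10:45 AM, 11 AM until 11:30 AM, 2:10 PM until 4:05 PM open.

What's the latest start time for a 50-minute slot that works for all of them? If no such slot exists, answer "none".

Jonas ∩ Emeka: 13:00-13:30, 14:25-15:00.
Jonas ∩ Emeka ∩ Gita: 13:00-13:30, 14:25-15:00.
Jonas ∩ Emeka ∩ Gita ∩ Ben: 13:00-13:30, 14:55-15:00.
Jonas ∩ Emeka ∩ Gita ∩ Ben ∩ Uma: ∅.
Jonas ∩ Emeka ∩ Gita ∩ Ben ∩ Uma ∩ Idris: ∅.
Jonas ∩ Emeka ∩ Gita ∩ Ben ∩ Uma ∩ Idris ∩ Mateo: ∅.
There is no time when everyone is free.
No common window is at least 50 minutes long.

none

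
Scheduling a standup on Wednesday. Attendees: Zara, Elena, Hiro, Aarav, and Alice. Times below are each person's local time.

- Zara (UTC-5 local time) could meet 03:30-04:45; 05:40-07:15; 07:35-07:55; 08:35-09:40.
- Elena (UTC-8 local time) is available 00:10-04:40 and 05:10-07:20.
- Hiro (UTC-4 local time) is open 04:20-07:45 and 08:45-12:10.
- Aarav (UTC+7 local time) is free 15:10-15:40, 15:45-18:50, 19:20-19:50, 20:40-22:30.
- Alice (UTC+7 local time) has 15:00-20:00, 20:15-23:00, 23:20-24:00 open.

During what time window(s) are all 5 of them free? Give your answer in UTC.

Zara in UTC: 08:30-09:45, 10:40-12:15, 12:35-12:55, 13:35-14:40 (add 5h to convert from UTC-5).
Elena in UTC: 08:10-12:40, 13:10-15:20 (add 8h to convert from UTC-8).
Hiro in UTC: 08:20-11:45, 12:45-16:10 (add 4h to convert from UTC-4).
Aarav in UTC: 08:10-08:40, 08:45-11:50, 12:20-12:50, 13:40-15:30 (subtract 7h to convert from UTC+7).
Alice in UTC: 08:00-13:00, 13:15-16:00, 16:20-17:00 (subtract 7h to convert from UTC+7).
Zara ∩ Elena: 08:30-09:45, 10:40-12:15, 12:35-12:40, 13:35-14:40.
Zara ∩ Elena ∩ Hiro: 08:30-09:45, 10:40-11:45, 13:35-14:40.
Zara ∩ Elena ∩ Hiro ∩ Aarav: 08:30-08:40, 08:45-09:45, 10:40-11:45, 13:40-14:40.
Zara ∩ Elena ∩ Hiro ∩ Aarav ∩ Alice: 08:30-08:40, 08:45-09:45, 10:40-11:45, 13:40-14:40.
So the common availability across everyone is 08:30-08:40, 08:45-09:45, 10:40-11:45, 13:40-14:40.

08:30-08:40, 08:45-09:45, 10:40-11:45, 13:40-14:40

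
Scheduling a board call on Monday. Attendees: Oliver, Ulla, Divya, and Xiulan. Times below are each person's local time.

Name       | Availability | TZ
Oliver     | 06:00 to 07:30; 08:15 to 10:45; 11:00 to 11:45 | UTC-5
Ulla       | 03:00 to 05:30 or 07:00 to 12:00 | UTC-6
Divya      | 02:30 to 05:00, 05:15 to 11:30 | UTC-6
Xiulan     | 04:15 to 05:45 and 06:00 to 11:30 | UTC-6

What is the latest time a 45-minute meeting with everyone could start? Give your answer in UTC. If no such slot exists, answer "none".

16:00

Oliver in UTC: 11:00-12:30, 13:15-15:45, 16:00-16:45 (add 5h to convert from UTC-5).
Ulla in UTC: 09:00-11:30, 13:00-18:00 (add 6h to convert from UTC-6).
Divya in UTC: 08:30-11:00, 11:15-17:30 (add 6h to convert from UTC-6).
Xiulan in UTC: 10:15-11:45, 12:00-17:30 (add 6h to convert from UTC-6).
Oliver ∩ Ulla: 11:00-11:30, 13:15-15:45, 16:00-16:45.
Oliver ∩ Ulla ∩ Divya: 11:15-11:30, 13:15-15:45, 16:00-16:45.
Oliver ∩ Ulla ∩ Divya ∩ Xiulan: 11:15-11:30, 13:15-15:45, 16:00-16:45.
So the common availability across everyone is 11:15-11:30, 13:15-15:45, 16:00-16:45.
The last common window of at least 45 minutes is 16:00-16:45; a 45-minute meeting can start as late as 16:00 and still end by 16:45.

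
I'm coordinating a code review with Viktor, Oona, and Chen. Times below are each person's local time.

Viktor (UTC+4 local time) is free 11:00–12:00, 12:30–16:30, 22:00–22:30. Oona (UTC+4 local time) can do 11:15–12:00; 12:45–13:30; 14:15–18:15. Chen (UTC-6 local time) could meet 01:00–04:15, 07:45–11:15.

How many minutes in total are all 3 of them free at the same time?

90

Viktor in UTC: 07:00-08:00, 08:30-12:30, 18:00-18:30 (subtract 4h to convert from UTC+4).
Oona in UTC: 07:15-08:00, 08:45-09:30, 10:15-14:15 (subtract 4h to convert from UTC+4).
Chen in UTC: 07:00-10:15, 13:45-17:15 (add 6h to convert from UTC-6).
Viktor ∩ Oona: 07:15-08:00, 08:45-09:30, 10:15-12:30.
Viktor ∩ Oona ∩ Chen: 07:15-08:00, 08:45-09:30.
Summing the common windows: 45 + 45 = 90 minutes.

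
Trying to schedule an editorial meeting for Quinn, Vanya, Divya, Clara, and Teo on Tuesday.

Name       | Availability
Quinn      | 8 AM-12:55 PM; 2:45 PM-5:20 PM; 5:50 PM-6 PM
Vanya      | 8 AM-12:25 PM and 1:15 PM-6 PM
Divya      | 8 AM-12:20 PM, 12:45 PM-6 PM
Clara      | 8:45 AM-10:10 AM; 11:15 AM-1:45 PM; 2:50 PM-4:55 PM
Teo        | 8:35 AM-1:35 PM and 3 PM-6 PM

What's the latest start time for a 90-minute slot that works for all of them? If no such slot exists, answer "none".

15:25

Quinn ∩ Vanya: 08:00-12:25, 14:45-17:20, 17:50-18:00.
Quinn ∩ Vanya ∩ Divya: 08:00-12:20, 14:45-17:20, 17:50-18:00.
Quinn ∩ Vanya ∩ Divya ∩ Clara: 08:45-10:10, 11:15-12:20, 14:50-16:55.
Quinn ∩ Vanya ∩ Divya ∩ Clara ∩ Teo: 08:45-10:10, 11:15-12:20, 15:00-16:55.
So the common availability across everyone is 08:45-10:10, 11:15-12:20, 15:00-16:55.
The last common window of at least 90 minutes is 15:00-16:55; a 90-minute meeting can start as late as 15:25 and still end by 16:55.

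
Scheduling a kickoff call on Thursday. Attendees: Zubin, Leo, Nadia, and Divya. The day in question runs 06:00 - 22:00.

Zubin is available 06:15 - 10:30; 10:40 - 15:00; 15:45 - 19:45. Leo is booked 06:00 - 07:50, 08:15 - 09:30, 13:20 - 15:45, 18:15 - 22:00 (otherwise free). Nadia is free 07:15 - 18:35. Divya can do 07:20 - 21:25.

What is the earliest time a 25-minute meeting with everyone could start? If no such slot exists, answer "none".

07:50

Zubin free: 06:15-10:30, 10:40-15:00, 15:45-19:45.
Leo free: 07:50-08:15, 09:30-13:20, 15:45-18:15 (invert busy blocks within the working day).
Nadia free: 07:15-18:35.
Divya free: 07:20-21:25.
Zubin ∩ Leo: 07:50-08:15, 09:30-10:30, 10:40-13:20, 15:45-18:15.
Zubin ∩ Leo ∩ Nadia: 07:50-08:15, 09:30-10:30, 10:40-13:20, 15:45-18:15.
Zubin ∩ Leo ∩ Nadia ∩ Divya: 07:50-08:15, 09:30-10:30, 10:40-13:20, 15:45-18:15.
So the common availability across everyone is 07:50-08:15, 09:30-10:30, 10:40-13:20, 15:45-18:15.
The first common window of at least 25 minutes is 07:50-08:15, so the earliest start is 07:50.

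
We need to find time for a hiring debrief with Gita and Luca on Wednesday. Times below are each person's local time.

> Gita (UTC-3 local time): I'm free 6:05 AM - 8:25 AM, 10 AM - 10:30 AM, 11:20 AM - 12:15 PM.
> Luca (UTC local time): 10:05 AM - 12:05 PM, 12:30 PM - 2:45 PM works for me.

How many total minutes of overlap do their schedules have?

Gita in UTC: 09:05-11:25, 13:00-13:30, 14:20-15:15 (add 3h to convert from UTC-3).
Luca in UTC: 10:05-12:05, 12:30-14:45.
Gita ∩ Luca: 10:05-11:25, 13:00-13:30, 14:20-14:45.
Summing the common windows: 80 + 30 + 25 = 135 minutes.

135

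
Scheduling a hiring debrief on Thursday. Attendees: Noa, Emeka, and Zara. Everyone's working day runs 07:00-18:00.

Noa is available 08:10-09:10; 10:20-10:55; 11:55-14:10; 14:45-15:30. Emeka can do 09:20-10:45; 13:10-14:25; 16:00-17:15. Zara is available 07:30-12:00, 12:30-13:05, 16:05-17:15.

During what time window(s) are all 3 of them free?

10:20-10:45

Noa ∩ Emeka: 10:20-10:45, 13:10-14:10.
Noa ∩ Emeka ∩ Zara: 10:20-10:45.
So the common availability across everyone is 10:20-10:45.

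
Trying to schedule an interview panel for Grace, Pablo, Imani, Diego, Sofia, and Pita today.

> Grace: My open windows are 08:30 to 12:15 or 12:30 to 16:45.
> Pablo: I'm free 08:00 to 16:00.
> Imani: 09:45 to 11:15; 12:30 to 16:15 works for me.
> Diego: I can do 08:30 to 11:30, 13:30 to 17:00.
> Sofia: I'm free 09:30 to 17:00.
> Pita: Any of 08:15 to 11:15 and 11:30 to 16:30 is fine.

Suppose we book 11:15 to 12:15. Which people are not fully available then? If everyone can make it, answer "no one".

Grace: free for 11:15-12:15. Pablo: free for 11:15-12:15. Imani: not fully free for 11:15-12:15. Diego: not fully free for 11:15-12:15. Sofia: free for 11:15-12:15. Pita: not fully free for 11:15-12:15.

Diego, Imani, Pita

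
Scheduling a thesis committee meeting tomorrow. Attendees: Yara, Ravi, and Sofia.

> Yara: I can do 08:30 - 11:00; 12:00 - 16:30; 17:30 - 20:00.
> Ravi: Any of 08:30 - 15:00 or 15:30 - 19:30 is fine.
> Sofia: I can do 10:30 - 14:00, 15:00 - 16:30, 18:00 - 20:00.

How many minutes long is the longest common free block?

Yara ∩ Ravi: 08:30-11:00, 12:00-15:00, 15:30-16:30, 17:30-19:30.
Yara ∩ Ravi ∩ Sofia: 10:30-11:00, 12:00-14:00, 15:30-16:30, 18:00-19:30.
So the common availability across everyone is 10:30-11:00, 12:00-14:00, 15:30-16:30, 18:00-19:30.
The longest is 12:00-14:00 at 120 minutes.

120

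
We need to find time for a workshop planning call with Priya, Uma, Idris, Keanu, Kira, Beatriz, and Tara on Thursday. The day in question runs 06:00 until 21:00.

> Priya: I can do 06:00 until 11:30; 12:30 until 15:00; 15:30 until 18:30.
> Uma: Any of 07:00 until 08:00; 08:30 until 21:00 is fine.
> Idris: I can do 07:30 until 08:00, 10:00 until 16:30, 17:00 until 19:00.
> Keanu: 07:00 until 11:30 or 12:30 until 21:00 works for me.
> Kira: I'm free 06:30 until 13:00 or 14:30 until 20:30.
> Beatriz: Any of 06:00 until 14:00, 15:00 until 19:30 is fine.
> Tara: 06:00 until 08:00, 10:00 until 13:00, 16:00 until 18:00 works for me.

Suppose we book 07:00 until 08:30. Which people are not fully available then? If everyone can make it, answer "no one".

Priya: free for 07:00-08:30. Uma: not fully free for 07:00-08:30. Idris: not fully free for 07:00-08:30. Keanu: free for 07:00-08:30. Kira: free for 07:00-08:30. Beatriz: free for 07:00-08:30. Tara: not fully free for 07:00-08:30.

Idris, Tara, Uma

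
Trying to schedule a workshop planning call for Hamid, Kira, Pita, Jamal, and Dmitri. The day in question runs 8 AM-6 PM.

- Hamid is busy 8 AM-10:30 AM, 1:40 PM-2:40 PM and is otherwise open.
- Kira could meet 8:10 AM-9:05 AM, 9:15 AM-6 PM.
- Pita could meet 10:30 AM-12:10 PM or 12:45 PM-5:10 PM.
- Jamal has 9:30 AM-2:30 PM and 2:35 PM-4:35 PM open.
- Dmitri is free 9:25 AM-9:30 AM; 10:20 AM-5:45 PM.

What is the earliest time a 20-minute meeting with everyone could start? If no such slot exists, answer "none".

Hamid free: 10:30-13:40, 14:40-18:00 (invert busy blocks within the working day).
Kira free: 08:10-09:05, 09:15-18:00.
Pita free: 10:30-12:10, 12:45-17:10.
Jamal free: 09:30-14:30, 14:35-16:35.
Dmitri free: 09:25-09:30, 10:20-17:45.
Hamid ∩ Kira: 10:30-13:40, 14:40-18:00.
Hamid ∩ Kira ∩ Pita: 10:30-12:10, 12:45-13:40, 14:40-17:10.
Hamid ∩ Kira ∩ Pita ∩ Jamal: 10:30-12:10, 12:45-13:40, 14:40-16:35.
Hamid ∩ Kira ∩ Pita ∩ Jamal ∩ Dmitri: 10:30-12:10, 12:45-13:40, 14:40-16:35.
Those are the intersection windows.
The first common window of at least 20 minutes is 10:30-12:10, so the earliest start is 10:30.

10:30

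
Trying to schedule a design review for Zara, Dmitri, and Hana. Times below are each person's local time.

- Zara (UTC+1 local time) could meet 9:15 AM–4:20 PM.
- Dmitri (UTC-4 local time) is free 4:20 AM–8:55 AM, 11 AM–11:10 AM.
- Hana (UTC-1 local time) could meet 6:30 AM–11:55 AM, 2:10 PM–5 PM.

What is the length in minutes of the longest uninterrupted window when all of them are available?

275

Zara in UTC: 08:15-15:20 (subtract 1h to convert from UTC+1).
Dmitri in UTC: 08:20-12:55, 15:00-15:10 (add 4h to convert from UTC-4).
Hana in UTC: 07:30-12:55, 15:10-18:00 (add 1h to convert from UTC-1).
Zara ∩ Dmitri: 08:20-12:55, 15:00-15:10.
Zara ∩ Dmitri ∩ Hana: 08:20-12:55.
Those are the intersection windows.
The longest is 08:20-12:55 at 275 minutes.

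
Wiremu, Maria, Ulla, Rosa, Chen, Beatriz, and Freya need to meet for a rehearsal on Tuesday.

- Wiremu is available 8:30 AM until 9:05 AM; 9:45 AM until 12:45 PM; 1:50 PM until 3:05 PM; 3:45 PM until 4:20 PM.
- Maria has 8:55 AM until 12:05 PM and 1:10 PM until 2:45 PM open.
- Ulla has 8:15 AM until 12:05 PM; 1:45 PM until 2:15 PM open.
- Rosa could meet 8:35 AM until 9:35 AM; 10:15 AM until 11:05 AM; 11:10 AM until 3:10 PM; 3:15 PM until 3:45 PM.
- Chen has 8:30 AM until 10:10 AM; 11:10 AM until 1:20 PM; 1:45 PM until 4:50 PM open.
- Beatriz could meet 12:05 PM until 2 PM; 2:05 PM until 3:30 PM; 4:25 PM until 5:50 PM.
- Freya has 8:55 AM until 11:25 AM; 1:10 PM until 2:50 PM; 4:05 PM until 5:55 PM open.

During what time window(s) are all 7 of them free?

Wiremu ∩ Maria: 08:55-09:05, 09:45-12:05, 13:50-14:45.
Wiremu ∩ Maria ∩ Ulla: 08:55-09:05, 09:45-12:05, 13:50-14:15.
Wiremu ∩ Maria ∩ Ulla ∩ Rosa: 08:55-09:05, 10:15-11:05, 11:10-12:05, 13:50-14:15.
Wiremu ∩ Maria ∩ Ulla ∩ Rosa ∩ Chen: 08:55-09:05, 11:10-12:05, 13:50-14:15.
Wiremu ∩ Maria ∩ Ulla ∩ Rosa ∩ Chen ∩ Beatriz: 13:50-14:00, 14:05-14:15.
Wiremu ∩ Maria ∩ Ulla ∩ Rosa ∩ Chen ∩ Beatriz ∩ Freya: 13:50-14:00, 14:05-14:15.

13:50-14:00, 14:05-14:15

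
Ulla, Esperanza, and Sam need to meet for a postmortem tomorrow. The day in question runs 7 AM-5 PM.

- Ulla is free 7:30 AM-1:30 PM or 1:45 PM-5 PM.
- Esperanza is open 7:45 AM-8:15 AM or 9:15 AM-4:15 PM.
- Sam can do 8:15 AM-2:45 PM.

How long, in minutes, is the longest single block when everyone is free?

Ulla ∩ Esperanza: 07:45-08:15, 09:15-13:30, 13:45-16:15.
Ulla ∩ Esperanza ∩ Sam: 09:15-13:30, 13:45-14:45.
The longest is 09:15-13:30 at 255 minutes.

255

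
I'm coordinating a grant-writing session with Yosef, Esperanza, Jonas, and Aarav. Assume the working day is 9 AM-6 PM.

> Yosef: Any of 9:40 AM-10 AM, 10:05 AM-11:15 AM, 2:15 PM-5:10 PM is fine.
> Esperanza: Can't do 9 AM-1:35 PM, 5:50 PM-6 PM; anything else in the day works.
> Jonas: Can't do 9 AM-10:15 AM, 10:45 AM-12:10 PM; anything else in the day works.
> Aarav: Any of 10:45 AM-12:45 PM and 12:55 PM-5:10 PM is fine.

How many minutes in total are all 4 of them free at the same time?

175

Yosef free: 09:40-10:00, 10:05-11:15, 14:15-17:10.
Esperanza free: 13:35-17:50 (invert busy blocks within the working day).
Jonas free: 10:15-10:45, 12:10-18:00 (invert busy blocks within the working day).
Aarav free: 10:45-12:45, 12:55-17:10.
Yosef ∩ Esperanza: 14:15-17:10.
Yosef ∩ Esperanza ∩ Jonas: 14:15-17:10.
Yosef ∩ Esperanza ∩ Jonas ∩ Aarav: 14:15-17:10.
That's a single block of 175 minutes.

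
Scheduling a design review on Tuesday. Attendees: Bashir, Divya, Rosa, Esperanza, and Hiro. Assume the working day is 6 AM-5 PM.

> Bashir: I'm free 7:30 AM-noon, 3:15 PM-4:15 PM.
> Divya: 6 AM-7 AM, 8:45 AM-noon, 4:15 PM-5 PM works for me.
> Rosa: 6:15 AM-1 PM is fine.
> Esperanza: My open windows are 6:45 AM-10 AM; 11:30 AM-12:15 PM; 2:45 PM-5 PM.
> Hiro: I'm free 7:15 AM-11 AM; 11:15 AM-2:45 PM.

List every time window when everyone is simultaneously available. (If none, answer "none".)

Bashir ∩ Divya: 08:45-12:00.
Bashir ∩ Divya ∩ Rosa: 08:45-12:00.
Bashir ∩ Divya ∩ Rosa ∩ Esperanza: 08:45-10:00, 11:30-12:00.
Bashir ∩ Divya ∩ Rosa ∩ Esperanza ∩ Hiro: 08:45-10:00, 11:30-12:00.
Those are the intersection windows.

08:45-10:00, 11:30-12:00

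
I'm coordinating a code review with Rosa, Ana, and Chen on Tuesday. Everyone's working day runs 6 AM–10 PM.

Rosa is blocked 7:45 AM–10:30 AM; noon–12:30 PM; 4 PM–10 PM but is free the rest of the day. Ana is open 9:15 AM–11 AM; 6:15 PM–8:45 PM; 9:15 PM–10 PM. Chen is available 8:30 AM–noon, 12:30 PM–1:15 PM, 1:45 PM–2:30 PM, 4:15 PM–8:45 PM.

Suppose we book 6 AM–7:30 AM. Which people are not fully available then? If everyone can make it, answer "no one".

Ana, Chen

Rosa free: 06:00-07:45, 10:30-12:00, 12:30-16:00 (invert busy blocks within the working day).
Ana free: 09:15-11:00, 18:15-20:45, 21:15-22:00.
Chen free: 08:30-12:00, 12:30-13:15, 13:45-14:30, 16:15-20:45.
Rosa: free for 06:00-07:30. Ana: not fully free for 06:00-07:30. Chen: not fully free for 06:00-07:30.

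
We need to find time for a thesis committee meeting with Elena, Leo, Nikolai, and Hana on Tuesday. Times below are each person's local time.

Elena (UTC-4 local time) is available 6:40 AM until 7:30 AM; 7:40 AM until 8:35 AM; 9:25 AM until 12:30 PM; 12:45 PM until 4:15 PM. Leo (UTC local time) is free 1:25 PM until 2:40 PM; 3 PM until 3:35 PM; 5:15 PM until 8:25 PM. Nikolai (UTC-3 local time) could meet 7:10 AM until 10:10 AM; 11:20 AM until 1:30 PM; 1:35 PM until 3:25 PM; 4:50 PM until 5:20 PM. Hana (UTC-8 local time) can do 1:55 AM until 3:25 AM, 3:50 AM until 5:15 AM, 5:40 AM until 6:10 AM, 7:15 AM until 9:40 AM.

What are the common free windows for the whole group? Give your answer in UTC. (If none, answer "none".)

Elena in UTC: 10:40-11:30, 11:40-12:35, 13:25-16:30, 16:45-20:15 (add 4h to convert from UTC-4).
Leo in UTC: 13:25-14:40, 15:00-15:35, 17:15-20:25.
Nikolai in UTC: 10:10-13:10, 14:20-16:30, 16:35-18:25, 19:50-20:20 (add 3h to convert from UTC-3).
Hana in UTC: 09:55-11:25, 11:50-13:15, 13:40-14:10, 15:15-17:40 (add 8h to convert from UTC-8).
Elena ∩ Leo: 13:25-14:40, 15:00-15:35, 17:15-20:15.
Elena ∩ Leo ∩ Nikolai: 14:20-14:40, 15:00-15:35, 17:15-18:25, 19:50-20:15.
Elena ∩ Leo ∩ Nikolai ∩ Hana: 15:15-15:35, 17:15-17:40.
Those are the intersection windows.

15:15-15:35, 17:15-17:40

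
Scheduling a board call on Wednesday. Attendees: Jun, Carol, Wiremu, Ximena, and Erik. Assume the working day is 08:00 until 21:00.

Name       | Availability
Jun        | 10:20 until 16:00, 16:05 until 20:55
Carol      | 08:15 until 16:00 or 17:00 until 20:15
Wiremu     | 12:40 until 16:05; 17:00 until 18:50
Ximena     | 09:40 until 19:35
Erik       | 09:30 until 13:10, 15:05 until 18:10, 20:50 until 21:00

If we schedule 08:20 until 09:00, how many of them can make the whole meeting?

Carol can make the full 08:20-09:00 slot — that's 1.

1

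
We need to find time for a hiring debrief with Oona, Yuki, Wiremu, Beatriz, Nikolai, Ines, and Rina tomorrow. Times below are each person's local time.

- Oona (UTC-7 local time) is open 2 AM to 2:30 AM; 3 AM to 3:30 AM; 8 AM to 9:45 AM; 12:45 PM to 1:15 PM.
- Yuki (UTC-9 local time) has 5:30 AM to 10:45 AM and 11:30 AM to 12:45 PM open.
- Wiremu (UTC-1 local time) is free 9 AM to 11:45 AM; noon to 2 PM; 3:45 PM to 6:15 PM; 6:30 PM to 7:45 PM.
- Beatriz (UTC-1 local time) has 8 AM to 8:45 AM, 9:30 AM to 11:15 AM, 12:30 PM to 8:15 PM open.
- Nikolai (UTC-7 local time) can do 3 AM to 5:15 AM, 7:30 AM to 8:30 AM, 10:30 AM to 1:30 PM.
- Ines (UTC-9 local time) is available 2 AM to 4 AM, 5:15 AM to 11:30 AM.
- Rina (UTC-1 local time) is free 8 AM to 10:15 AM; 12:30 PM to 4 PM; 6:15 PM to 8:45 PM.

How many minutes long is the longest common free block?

Oona in UTC: 09:00-09:30, 10:00-10:30, 15:00-16:45, 19:45-20:15 (add 7h to convert from UTC-7).
Yuki in UTC: 14:30-19:45, 20:30-21:45 (add 9h to convert from UTC-9).
Wiremu in UTC: 10:00-12:45, 13:00-15:00, 16:45-19:15, 19:30-20:45 (add 1h to convert from UTC-1).
Beatriz in UTC: 09:00-09:45, 10:30-12:15, 13:30-21:15 (add 1h to convert from UTC-1).
Nikolai in UTC: 10:00-12:15, 14:30-15:30, 17:30-20:30 (add 7h to convert from UTC-7).
Ines in UTC: 11:00-13:00, 14:15-20:30 (add 9h to convert from UTC-9).
Rina in UTC: 09:00-11:15, 13:30-17:00, 19:15-21:45 (add 1h to convert from UTC-1).
Oona ∩ Yuki: 15:00-16:45.
Oona ∩ Yuki ∩ Wiremu: ∅.
Oona ∩ Yuki ∩ Wiremu ∩ Beatriz: ∅.
Oona ∩ Yuki ∩ Wiremu ∩ Beatriz ∩ Nikolai: ∅.
Oona ∩ Yuki ∩ Wiremu ∩ Beatriz ∩ Nikolai ∩ Ines: ∅.
Oona ∩ Yuki ∩ Wiremu ∩ Beatriz ∩ Nikolai ∩ Ines ∩ Rina: ∅.
There is no time when everyone is free.
No common window exists, so the longest block is 0 minutes.

0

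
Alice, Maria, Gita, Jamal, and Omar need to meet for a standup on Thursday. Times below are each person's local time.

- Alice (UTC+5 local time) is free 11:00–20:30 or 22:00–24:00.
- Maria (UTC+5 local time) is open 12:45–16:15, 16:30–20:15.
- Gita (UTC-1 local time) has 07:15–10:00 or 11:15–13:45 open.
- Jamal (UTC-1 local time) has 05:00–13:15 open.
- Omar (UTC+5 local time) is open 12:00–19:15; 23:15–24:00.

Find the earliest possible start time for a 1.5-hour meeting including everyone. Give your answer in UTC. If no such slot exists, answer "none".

08:15

Alice in UTC: 06:00-15:30, 17:00-19:00 (subtract 5h to convert from UTC+5).
Maria in UTC: 07:45-11:15, 11:30-15:15 (subtract 5h to convert from UTC+5).
Gita in UTC: 08:15-11:00, 12:15-14:45 (add 1h to convert from UTC-1).
Jamal in UTC: 06:00-14:15 (add 1h to convert from UTC-1).
Omar in UTC: 07:00-14:15, 18:15-19:00 (subtract 5h to convert from UTC+5).
Alice ∩ Maria: 07:45-11:15, 11:30-15:15.
Alice ∩ Maria ∩ Gita: 08:15-11:00, 12:15-14:45.
Alice ∩ Maria ∩ Gita ∩ Jamal: 08:15-11:00, 12:15-14:15.
Alice ∩ Maria ∩ Gita ∩ Jamal ∩ Omar: 08:15-11:00, 12:15-14:15.
The first common window of at least 90 minutes is 08:15-11:00, so the earliest start is 08:15.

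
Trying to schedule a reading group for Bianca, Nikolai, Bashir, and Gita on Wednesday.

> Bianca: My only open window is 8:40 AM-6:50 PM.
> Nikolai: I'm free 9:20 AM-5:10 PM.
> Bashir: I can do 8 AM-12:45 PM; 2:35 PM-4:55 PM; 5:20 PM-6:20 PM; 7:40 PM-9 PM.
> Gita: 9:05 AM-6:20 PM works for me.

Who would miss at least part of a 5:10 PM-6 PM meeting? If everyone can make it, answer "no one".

Bianca: free for 17:10-18:00. Nikolai: not fully free for 17:10-18:00. Bashir: not fully free for 17:10-18:00. Gita: free for 17:10-18:00.

Bashir, Nikolai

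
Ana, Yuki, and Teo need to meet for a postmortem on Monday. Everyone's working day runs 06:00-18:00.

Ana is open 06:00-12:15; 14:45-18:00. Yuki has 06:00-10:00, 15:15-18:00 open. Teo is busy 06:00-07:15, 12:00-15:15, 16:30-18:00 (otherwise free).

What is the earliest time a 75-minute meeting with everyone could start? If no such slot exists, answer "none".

07:15

Ana free: 06:00-12:15, 14:45-18:00.
Yuki free: 06:00-10:00, 15:15-18:00.
Teo free: 07:15-12:00, 15:15-16:30 (invert busy blocks within the working day).
Ana ∩ Yuki: 06:00-10:00, 15:15-18:00.
Ana ∩ Yuki ∩ Teo: 07:15-10:00, 15:15-16:30.
The first common window of at least 75 minutes is 07:15-10:00, so the earliest start is 07:15.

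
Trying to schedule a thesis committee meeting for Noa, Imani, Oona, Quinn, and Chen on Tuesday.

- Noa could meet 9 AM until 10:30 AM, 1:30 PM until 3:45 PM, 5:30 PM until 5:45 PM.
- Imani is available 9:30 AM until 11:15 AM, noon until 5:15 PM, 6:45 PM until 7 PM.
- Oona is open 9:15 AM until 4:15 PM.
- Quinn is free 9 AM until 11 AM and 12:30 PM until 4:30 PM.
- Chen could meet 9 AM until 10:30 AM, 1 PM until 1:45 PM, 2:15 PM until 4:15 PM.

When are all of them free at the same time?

09:30-10:30, 13:30-13:45, 14:15-15:45

Noa ∩ Imani: 09:30-10:30, 13:30-15:45.
Noa ∩ Imani ∩ Oona: 09:30-10:30, 13:30-15:45.
Noa ∩ Imani ∩ Oona ∩ Quinn: 09:30-10:30, 13:30-15:45.
Noa ∩ Imani ∩ Oona ∩ Quinn ∩ Chen: 09:30-10:30, 13:30-13:45, 14:15-15:45.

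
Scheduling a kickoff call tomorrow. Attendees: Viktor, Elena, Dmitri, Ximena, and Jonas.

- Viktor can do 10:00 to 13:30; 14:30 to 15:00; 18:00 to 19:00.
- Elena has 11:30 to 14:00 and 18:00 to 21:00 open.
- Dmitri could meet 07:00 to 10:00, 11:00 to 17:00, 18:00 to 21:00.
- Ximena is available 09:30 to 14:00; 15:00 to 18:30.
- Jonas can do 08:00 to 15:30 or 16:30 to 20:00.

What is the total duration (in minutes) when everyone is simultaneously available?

150

Viktor ∩ Elena: 11:30-13:30, 18:00-19:00.
Viktor ∩ Elena ∩ Dmitri: 11:30-13:30, 18:00-19:00.
Viktor ∩ Elena ∩ Dmitri ∩ Ximena: 11:30-13:30, 18:00-18:30.
Viktor ∩ Elena ∩ Dmitri ∩ Ximena ∩ Jonas: 11:30-13:30, 18:00-18:30.
Those are the intersection windows.
Summing the common windows: 120 + 30 = 150 minutes.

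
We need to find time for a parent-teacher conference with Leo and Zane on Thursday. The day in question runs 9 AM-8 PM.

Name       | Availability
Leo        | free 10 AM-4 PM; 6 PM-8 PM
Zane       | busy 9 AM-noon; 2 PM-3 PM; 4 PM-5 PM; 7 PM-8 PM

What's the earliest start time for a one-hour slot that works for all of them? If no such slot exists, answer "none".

Leo free: 10:00-16:00, 18:00-20:00.
Zane free: 12:00-14:00, 15:00-16:00, 17:00-19:00 (invert busy blocks within the working day).
Leo ∩ Zane: 12:00-14:00, 15:00-16:00, 18:00-19:00.
The first common window of at least 60 minutes is 12:00-14:00, so the earliest start is 12:00.

12:00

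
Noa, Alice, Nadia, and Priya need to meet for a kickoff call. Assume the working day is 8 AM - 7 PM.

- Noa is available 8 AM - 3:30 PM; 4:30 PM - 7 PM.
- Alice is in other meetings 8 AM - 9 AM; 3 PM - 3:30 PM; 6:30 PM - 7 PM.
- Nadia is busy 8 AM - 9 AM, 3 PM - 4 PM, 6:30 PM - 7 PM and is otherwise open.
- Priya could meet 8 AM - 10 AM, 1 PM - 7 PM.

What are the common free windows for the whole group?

Noa free: 08:00-15:30, 16:30-19:00.
Alice free: 09:00-15:00, 15:30-18:30 (invert busy blocks within the working day).
Nadia free: 09:00-15:00, 16:00-18:30 (invert busy blocks within the working day).
Priya free: 08:00-10:00, 13:00-19:00.
Noa ∩ Alice: 09:00-15:00, 16:30-18:30.
Noa ∩ Alice ∩ Nadia: 09:00-15:00, 16:30-18:30.
Noa ∩ Alice ∩ Nadia ∩ Priya: 09:00-10:00, 13:00-15:00, 16:30-18:30.
Those are the intersection windows.

09:00-10:00, 13:00-15:00, 16:30-18:30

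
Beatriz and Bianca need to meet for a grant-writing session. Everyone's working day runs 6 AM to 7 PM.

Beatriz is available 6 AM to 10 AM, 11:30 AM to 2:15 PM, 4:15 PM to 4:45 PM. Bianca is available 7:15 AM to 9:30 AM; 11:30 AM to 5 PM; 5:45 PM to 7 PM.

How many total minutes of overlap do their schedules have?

330

Beatriz ∩ Bianca: 07:15-09:30, 11:30-14:15, 16:15-16:45.
Those are the intersection windows.
Summing the common windows: 135 + 165 + 30 = 330 minutes.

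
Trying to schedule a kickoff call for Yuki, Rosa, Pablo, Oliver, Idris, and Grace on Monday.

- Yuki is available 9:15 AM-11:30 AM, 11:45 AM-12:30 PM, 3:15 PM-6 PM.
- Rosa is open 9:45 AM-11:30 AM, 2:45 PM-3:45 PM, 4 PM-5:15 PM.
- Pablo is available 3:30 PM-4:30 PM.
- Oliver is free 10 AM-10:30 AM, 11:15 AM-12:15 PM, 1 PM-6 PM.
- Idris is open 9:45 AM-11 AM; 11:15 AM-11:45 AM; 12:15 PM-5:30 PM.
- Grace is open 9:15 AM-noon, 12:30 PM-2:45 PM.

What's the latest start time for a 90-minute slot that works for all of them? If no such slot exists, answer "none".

Yuki ∩ Rosa: 09:45-11:30, 15:15-15:45, 16:00-17:15.
Yuki ∩ Rosa ∩ Pablo: 15:30-15:45, 16:00-16:30.
Yuki ∩ Rosa ∩ Pablo ∩ Oliver: 15:30-15:45, 16:00-16:30.
Yuki ∩ Rosa ∩ Pablo ∩ Oliver ∩ Idris: 15:30-15:45, 16:00-16:30.
Yuki ∩ Rosa ∩ Pablo ∩ Oliver ∩ Idris ∩ Grace: ∅.
There is no time when everyone is free.
No common window is at least 90 minutes long.

none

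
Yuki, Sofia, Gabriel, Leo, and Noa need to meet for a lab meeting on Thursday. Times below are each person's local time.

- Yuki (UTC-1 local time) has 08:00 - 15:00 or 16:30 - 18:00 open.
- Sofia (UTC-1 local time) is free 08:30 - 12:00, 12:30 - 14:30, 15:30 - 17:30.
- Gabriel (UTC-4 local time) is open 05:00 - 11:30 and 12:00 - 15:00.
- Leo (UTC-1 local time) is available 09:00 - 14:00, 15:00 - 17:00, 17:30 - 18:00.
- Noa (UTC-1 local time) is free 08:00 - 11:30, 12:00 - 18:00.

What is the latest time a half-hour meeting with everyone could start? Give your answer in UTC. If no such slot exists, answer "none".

Yuki in UTC: 09:00-16:00, 17:30-19:00 (add 1h to convert from UTC-1).
Sofia in UTC: 09:30-13:00, 13:30-15:30, 16:30-18:30 (add 1h to convert from UTC-1).
Gabriel in UTC: 09:00-15:30, 16:00-19:00 (add 4h to convert from UTC-4).
Leo in UTC: 10:00-15:00, 16:00-18:00, 18:30-19:00 (add 1h to convert from UTC-1).
Noa in UTC: 09:00-12:30, 13:00-19:00 (add 1h to convert from UTC-1).
Yuki ∩ Sofia: 09:30-13:00, 13:30-15:30, 17:30-18:30.
Yuki ∩ Sofia ∩ Gabriel: 09:30-13:00, 13:30-15:30, 17:30-18:30.
Yuki ∩ Sofia ∩ Gabriel ∩ Leo: 10:00-13:00, 13:30-15:00, 17:30-18:00.
Yuki ∩ Sofia ∩ Gabriel ∩ Leo ∩ Noa: 10:00-12:30, 13:30-15:00, 17:30-18:00.
So the common availability across everyone is 10:00-12:30, 13:30-15:00, 17:30-18:00.
The last common window of at least 30 minutes is 17:30-18:00; a 30-minute meeting can start as late as 17:30 and still end by 18:00.

17:30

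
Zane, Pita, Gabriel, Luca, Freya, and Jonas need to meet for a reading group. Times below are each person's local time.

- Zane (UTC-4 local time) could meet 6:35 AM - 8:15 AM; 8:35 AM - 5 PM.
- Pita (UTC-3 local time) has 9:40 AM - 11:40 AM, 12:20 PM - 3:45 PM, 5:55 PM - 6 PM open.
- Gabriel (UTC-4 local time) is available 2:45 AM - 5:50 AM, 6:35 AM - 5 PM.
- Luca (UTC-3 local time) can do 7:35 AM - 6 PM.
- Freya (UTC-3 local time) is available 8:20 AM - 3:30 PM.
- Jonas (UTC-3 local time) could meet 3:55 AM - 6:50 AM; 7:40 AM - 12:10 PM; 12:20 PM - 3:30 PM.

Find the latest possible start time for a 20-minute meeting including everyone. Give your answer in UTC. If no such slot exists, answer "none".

18:10

Zane in UTC: 10:35-12:15, 12:35-21:00 (add 4h to convert from UTC-4).
Pita in UTC: 12:40-14:40, 15:20-18:45, 20:55-21:00 (add 3h to convert from UTC-3).
Gabriel in UTC: 06:45-09:50, 10:35-21:00 (add 4h to convert from UTC-4).
Luca in UTC: 10:35-21:00 (add 3h to convert from UTC-3).
Freya in UTC: 11:20-18:30 (add 3h to convert from UTC-3).
Jonas in UTC: 06:55-09:50, 10:40-15:10, 15:20-18:30 (add 3h to convert from UTC-3).
Zane ∩ Pita: 12:40-14:40, 15:20-18:45, 20:55-21:00.
Zane ∩ Pita ∩ Gabriel: 12:40-14:40, 15:20-18:45, 20:55-21:00.
Zane ∩ Pita ∩ Gabriel ∩ Luca: 12:40-14:40, 15:20-18:45, 20:55-21:00.
Zane ∩ Pita ∩ Gabriel ∩ Luca ∩ Freya: 12:40-14:40, 15:20-18:30.
Zane ∩ Pita ∩ Gabriel ∩ Luca ∩ Freya ∩ Jonas: 12:40-14:40, 15:20-18:30.
The last common window of at least 20 minutes is 15:20-18:30; a 20-minute meeting can start as late as 18:10 and still end by 18:30.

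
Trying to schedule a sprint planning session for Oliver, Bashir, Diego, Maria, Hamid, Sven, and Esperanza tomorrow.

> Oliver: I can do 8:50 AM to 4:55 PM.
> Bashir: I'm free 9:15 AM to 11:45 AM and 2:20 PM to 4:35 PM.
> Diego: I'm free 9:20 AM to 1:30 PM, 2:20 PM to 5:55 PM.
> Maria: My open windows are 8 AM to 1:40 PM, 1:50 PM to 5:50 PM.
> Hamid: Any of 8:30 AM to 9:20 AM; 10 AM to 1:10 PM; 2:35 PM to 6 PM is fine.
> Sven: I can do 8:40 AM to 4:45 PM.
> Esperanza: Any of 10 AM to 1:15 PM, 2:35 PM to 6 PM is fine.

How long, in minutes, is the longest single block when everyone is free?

Oliver ∩ Bashir: 09:15-11:45, 14:20-16:35.
Oliver ∩ Bashir ∩ Diego: 09:20-11:45, 14:20-16:35.
Oliver ∩ Bashir ∩ Diego ∩ Maria: 09:20-11:45, 14:20-16:35.
Oliver ∩ Bashir ∩ Diego ∩ Maria ∩ Hamid: 10:00-11:45, 14:35-16:35.
Oliver ∩ Bashir ∩ Diego ∩ Maria ∩ Hamid ∩ Sven: 10:00-11:45, 14:35-16:35.
Oliver ∩ Bashir ∩ Diego ∩ Maria ∩ Hamid ∩ Sven ∩ Esperanza: 10:00-11:45, 14:35-16:35.
Those are the intersection windows.
The longest is 14:35-16:35 at 120 minutes.

120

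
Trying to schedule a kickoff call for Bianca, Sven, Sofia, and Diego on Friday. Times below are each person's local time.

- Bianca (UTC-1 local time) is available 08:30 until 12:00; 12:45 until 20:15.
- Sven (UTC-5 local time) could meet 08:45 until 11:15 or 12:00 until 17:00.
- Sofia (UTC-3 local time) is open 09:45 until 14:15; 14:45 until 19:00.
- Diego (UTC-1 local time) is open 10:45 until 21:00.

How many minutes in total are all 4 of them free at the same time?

Bianca in UTC: 09:30-13:00, 13:45-21:15 (add 1h to convert from UTC-1).
Sven in UTC: 13:45-16:15, 17:00-22:00 (add 5h to convert from UTC-5).
Sofia in UTC: 12:45-17:15, 17:45-22:00 (add 3h to convert from UTC-3).
Diego in UTC: 11:45-22:00 (add 1h to convert from UTC-1).
Bianca ∩ Sven: 13:45-16:15, 17:00-21:15.
Bianca ∩ Sven ∩ Sofia: 13:45-16:15, 17:00-17:15, 17:45-21:15.
Bianca ∩ Sven ∩ Sofia ∩ Diego: 13:45-16:15, 17:00-17:15, 17:45-21:15.
Summing the common windows: 150 + 15 + 210 = 375 minutes.

375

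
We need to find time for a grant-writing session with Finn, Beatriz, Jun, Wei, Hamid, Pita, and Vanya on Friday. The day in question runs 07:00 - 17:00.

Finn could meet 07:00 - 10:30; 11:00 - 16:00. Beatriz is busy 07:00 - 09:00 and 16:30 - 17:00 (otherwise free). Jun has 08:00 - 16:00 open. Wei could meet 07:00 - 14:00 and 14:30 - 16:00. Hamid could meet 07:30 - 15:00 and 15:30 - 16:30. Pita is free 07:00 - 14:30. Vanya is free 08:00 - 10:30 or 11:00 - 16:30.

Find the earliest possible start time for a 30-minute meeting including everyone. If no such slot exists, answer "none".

09:00

Finn free: 07:00-10:30, 11:00-16:00.
Beatriz free: 09:00-16:30 (invert busy blocks within the working day).
Jun free: 08:00-16:00.
Wei free: 07:00-14:00, 14:30-16:00.
Hamid free: 07:30-15:00, 15:30-16:30.
Pita free: 07:00-14:30.
Vanya free: 08:00-10:30, 11:00-16:30.
Finn ∩ Beatriz: 09:00-10:30, 11:00-16:00.
Finn ∩ Beatriz ∩ Jun: 09:00-10:30, 11:00-16:00.
Finn ∩ Beatriz ∩ Jun ∩ Wei: 09:00-10:30, 11:00-14:00, 14:30-16:00.
Finn ∩ Beatriz ∩ Jun ∩ Wei ∩ Hamid: 09:00-10:30, 11:00-14:00, 14:30-15:00, 15:30-16:00.
Finn ∩ Beatriz ∩ Jun ∩ Wei ∩ Hamid ∩ Pita: 09:00-10:30, 11:00-14:00.
Finn ∩ Beatriz ∩ Jun ∩ Wei ∩ Hamid ∩ Pita ∩ Vanya: 09:00-10:30, 11:00-14:00.
The first common window of at least 30 minutes is 09:00-10:30, so the earliest start is 09:00.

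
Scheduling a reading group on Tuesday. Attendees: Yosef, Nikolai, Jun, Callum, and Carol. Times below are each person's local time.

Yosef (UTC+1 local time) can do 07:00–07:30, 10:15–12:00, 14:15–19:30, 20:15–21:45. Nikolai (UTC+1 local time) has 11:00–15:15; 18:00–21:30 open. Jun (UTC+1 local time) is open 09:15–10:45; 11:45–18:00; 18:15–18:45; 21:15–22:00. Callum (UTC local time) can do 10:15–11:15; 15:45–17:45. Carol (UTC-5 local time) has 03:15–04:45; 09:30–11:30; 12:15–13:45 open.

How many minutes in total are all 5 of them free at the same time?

30

Yosef in UTC: 06:00-06:30, 09:15-11:00, 13:15-18:30, 19:15-20:45 (subtract 1h to convert from UTC+1).
Nikolai in UTC: 10:00-14:15, 17:00-20:30 (subtract 1h to convert from UTC+1).
Jun in UTC: 08:15-09:45, 10:45-17:00, 17:15-17:45, 20:15-21:00 (subtract 1h to convert from UTC+1).
Callum in UTC: 10:15-11:15, 15:45-17:45.
Carol in UTC: 08:15-09:45, 14:30-16:30, 17:15-18:45 (add 5h to convert from UTC-5).
Yosef ∩ Nikolai: 10:00-11:00, 13:15-14:15, 17:00-18:30, 19:15-20:30.
Yosef ∩ Nikolai ∩ Jun: 10:45-11:00, 13:15-14:15, 17:15-17:45, 20:15-20:30.
Yosef ∩ Nikolai ∩ Jun ∩ Callum: 10:45-11:00, 17:15-17:45.
Yosef ∩ Nikolai ∩ Jun ∩ Callum ∩ Carol: 17:15-17:45.
That's a single block of 30 minutes.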